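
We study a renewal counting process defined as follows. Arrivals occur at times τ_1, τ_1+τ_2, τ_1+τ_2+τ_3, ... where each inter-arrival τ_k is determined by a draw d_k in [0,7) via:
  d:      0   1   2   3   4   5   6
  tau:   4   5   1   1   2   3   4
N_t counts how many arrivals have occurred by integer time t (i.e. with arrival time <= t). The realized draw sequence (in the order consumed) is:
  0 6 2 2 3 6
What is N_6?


1

draw d_1=0: τ_1=4, arrival time A_1=4
draw d_2=6: τ_2=4, arrival time A_2=8
draw d_3=2: τ_3=1, arrival time A_3=9
draw d_4=2: τ_4=1, arrival time A_4=10
draw d_5=3: τ_5=1, arrival time A_5=11
draw d_6=6: τ_6=4, arrival time A_6=15
N_t over t=0..6: 0:0 1:0 2:0 3:0 4:1 5:1 6:1


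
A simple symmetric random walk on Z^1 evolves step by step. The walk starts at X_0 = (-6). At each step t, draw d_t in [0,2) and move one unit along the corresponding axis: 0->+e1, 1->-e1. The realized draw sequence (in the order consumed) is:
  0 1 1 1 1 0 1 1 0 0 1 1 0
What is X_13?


t=0: X=(-6), d=0 → +e1, X_1=(-5)
t=1: X=(-5), d=1 → -e1, X_2=(-6)
t=2: X=(-6), d=1 → -e1, X_3=(-7)
t=3: X=(-7), d=1 → -e1, X_4=(-8)
t=4: X=(-8), d=1 → -e1, X_5=(-9)
t=5: X=(-9), d=0 → +e1, X_6=(-8)
t=6: X=(-8), d=1 → -e1, X_7=(-9)
t=7: X=(-9), d=1 → -e1, X_8=(-10)
t=8: X=(-10), d=0 → +e1, X_9=(-9)
t=9: X=(-9), d=0 → +e1, X_10=(-8)
t=10: X=(-8), d=1 → -e1, X_11=(-9)
t=11: X=(-9), d=1 → -e1, X_12=(-10)
t=12: X=(-10), d=0 → +e1, X_13=(-9)

(-9)


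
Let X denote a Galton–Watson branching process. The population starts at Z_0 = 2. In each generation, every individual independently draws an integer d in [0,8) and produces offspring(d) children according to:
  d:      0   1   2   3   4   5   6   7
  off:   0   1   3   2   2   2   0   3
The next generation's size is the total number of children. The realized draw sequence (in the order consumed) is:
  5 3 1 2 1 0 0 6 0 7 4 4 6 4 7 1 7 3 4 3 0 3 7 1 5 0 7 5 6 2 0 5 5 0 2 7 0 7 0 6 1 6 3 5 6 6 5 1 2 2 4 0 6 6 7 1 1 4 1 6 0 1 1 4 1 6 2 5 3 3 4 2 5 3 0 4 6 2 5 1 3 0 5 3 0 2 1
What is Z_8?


gen 0: Z_0=2, draws=[5, 3], offspring=[2, 2], Z_1=4
gen 1: Z_1=4, draws=[1, 2, 1, 0], offspring=[1, 3, 1, 0], Z_2=5
gen 2: Z_2=5, draws=[0, 6, 0, 7, 4], offspring=[0, 0, 0, 3, 2], Z_3=5
gen 3: Z_3=5, draws=[4, 6, 4, 7, 1], offspring=[2, 0, 2, 3, 1], Z_4=8
gen 4: Z_4=8, draws=[7, 3, 4, 3, 0, 3, 7, 1], offspring=[3, 2, 2, 2, 0, 2, 3, 1], Z_5=15
gen 5: Z_5=15, draws=[5, 0, 7, 5, 6, 2, 0, 5, 5, 0, 2, 7, 0, 7, 0], offspring=[2, 0, 3, 2, 0, 3, 0, 2, 2, 0, 3, 3, 0, 3, 0], Z_6=23
gen 6: Z_6=23, draws=[6, 1, 6, 3, 5, 6, 6, 5, 1, 2, 2, 4, 0, 6, 6, 7, 1, 1, 4, 1, 6, 0, 1], offspring=[0, 1, 0, 2, 2, 0, 0, 2, 1, 3, 3, 2, 0, 0, 0, 3, 1, 1, 2, 1, 0, 0, 1], Z_7=25
gen 7: Z_7=25, draws=[1, 4, 1, 6, 2, 5, 3, 3, 4, 2, 5, 3, 0, 4, 6, 2, 5, 1, 3, 0, 5, 3, 0, 2, 1], offspring=[1, 2, 1, 0, 3, 2, 2, 2, 2, 3, 2, 2, 0, 2, 0, 3, 2, 1, 2, 0, 2, 2, 0, 3, 1], Z_8=40

40


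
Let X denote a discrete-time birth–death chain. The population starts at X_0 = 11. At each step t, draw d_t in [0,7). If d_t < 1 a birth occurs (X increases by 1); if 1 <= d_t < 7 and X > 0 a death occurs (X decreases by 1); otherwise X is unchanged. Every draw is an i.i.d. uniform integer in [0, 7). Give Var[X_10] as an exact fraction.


X can drop by at most 1 per step and X_0 = 11 > T = 10, so X_t >= 11 − t >= 1 > 0 for every t <= 10: the floor at 0 (the 'and X > 0' condition) never binds. Hence X_10 = X_0 + Σ_{t<10} Y_t with i.i.d. increments Y_t = y(d_t) ∈ {+1, −1, 0}.
Outcome values over d=0..6: [1, -1, -1, -1, -1, -1, -1]
Σy = -5, Σy² = 7, M = 7
μ = -5/7 = -5/7,  σ² = 7/7 − (-5/7)² = 24/49
Independent increments: Var[X_10] = 10·σ² = 10·(24/49) = 240/49

240/49


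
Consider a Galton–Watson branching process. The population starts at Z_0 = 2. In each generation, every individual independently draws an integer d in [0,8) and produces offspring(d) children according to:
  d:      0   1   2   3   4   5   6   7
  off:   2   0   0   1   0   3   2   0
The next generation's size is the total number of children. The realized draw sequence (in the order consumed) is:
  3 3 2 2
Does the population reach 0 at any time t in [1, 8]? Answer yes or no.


gen 0: Z_0=2, draws=[3, 3], offspring=[1, 1], Z_1=2
gen 1: Z_1=2, draws=[2, 2], offspring=[0, 0], Z_2=0
gen 2: Z_2=0, draws=[], offspring=[], Z_3=0
gen 3: Z_3=0, draws=[], offspring=[], Z_4=0
gen 4: Z_4=0, draws=[], offspring=[], Z_5=0
gen 5: Z_5=0, draws=[], offspring=[], Z_6=0
gen 6: Z_6=0, draws=[], offspring=[], Z_7=0
gen 7: Z_7=0, draws=[], offspring=[], Z_8=0

yes


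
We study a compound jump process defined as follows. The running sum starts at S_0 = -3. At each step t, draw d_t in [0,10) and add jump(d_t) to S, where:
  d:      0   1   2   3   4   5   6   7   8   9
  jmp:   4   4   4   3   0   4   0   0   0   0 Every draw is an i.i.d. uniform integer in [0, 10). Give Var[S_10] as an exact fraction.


369/10

Outcome values over d=0..9: [4, 4, 4, 3, 0, 4, 0, 0, 0, 0]
Σy = 19, Σy² = 73, M = 10
μ = 19/10 = 19/10,  σ² = 73/10 − (19/10)² = 369/100
Independent increments: Var[S_10] = 10·σ² = 10·(369/100) = 369/10


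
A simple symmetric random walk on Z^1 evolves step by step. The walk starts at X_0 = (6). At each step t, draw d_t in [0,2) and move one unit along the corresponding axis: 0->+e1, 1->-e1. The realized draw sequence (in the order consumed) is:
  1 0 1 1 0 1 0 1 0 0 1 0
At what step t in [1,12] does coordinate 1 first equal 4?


t=0: X=(6), d=1 → -e1, X_1=(5)
t=1: X=(5), d=0 → +e1, X_2=(6)
t=2: X=(6), d=1 → -e1, X_3=(5)
t=3: X=(5), d=1 → -e1, X_4=(4)
t=4: X=(4), d=0 → +e1, X_5=(5)
t=5: X=(5), d=1 → -e1, X_6=(4)
t=6: X=(4), d=0 → +e1, X_7=(5)
t=7: X=(5), d=1 → -e1, X_8=(4)
t=8: X=(4), d=0 → +e1, X_9=(5)
t=9: X=(5), d=0 → +e1, X_10=(6)
t=10: X=(6), d=1 → -e1, X_11=(5)
t=11: X=(5), d=0 → +e1, X_12=(6)

4


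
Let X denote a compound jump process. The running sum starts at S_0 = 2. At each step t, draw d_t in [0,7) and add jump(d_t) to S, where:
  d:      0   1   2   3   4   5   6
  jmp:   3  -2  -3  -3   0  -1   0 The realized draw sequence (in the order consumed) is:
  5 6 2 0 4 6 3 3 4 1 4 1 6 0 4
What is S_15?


-6

t=0: S=2, d=5, jump=-1, S_1=1
t=1: S=1, d=6, jump=0, S_2=1
t=2: S=1, d=2, jump=-3, S_3=-2
t=3: S=-2, d=0, jump=3, S_4=1
t=4: S=1, d=4, jump=0, S_5=1
t=5: S=1, d=6, jump=0, S_6=1
t=6: S=1, d=3, jump=-3, S_7=-2
t=7: S=-2, d=3, jump=-3, S_8=-5
t=8: S=-5, d=4, jump=0, S_9=-5
t=9: S=-5, d=1, jump=-2, S_10=-7
t=10: S=-7, d=4, jump=0, S_11=-7
t=11: S=-7, d=1, jump=-2, S_12=-9
t=12: S=-9, d=6, jump=0, S_13=-9
t=13: S=-9, d=0, jump=3, S_14=-6
t=14: S=-6, d=4, jump=0, S_15=-6


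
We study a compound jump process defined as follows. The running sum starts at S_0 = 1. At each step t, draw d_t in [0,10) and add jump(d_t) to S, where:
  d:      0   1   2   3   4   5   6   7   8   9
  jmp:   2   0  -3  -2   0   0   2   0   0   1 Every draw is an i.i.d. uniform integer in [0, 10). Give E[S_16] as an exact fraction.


1

Outcome values over d=0..9: [2, 0, -3, -2, 0, 0, 2, 0, 0, 1]
Σy = 0, Σy² = 22, M = 10
μ = 0/10 = 0,  σ² = 22/10 − (0)² = 11/5
E[S_16] = 1 + 16·(0) = 1


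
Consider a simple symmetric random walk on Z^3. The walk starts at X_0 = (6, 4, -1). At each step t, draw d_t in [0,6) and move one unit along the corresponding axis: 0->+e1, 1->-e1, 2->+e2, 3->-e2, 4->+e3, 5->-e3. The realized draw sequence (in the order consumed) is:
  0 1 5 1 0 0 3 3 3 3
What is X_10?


(7, 0, -2)

t=0: X=(6, 4, -1), d=0 → +e1, X_1=(7, 4, -1)
t=1: X=(7, 4, -1), d=1 → -e1, X_2=(6, 4, -1)
t=2: X=(6, 4, -1), d=5 → -e3, X_3=(6, 4, -2)
t=3: X=(6, 4, -2), d=1 → -e1, X_4=(5, 4, -2)
t=4: X=(5, 4, -2), d=0 → +e1, X_5=(6, 4, -2)
t=5: X=(6, 4, -2), d=0 → +e1, X_6=(7, 4, -2)
t=6: X=(7, 4, -2), d=3 → -e2, X_7=(7, 3, -2)
t=7: X=(7, 3, -2), d=3 → -e2, X_8=(7, 2, -2)
t=8: X=(7, 2, -2), d=3 → -e2, X_9=(7, 1, -2)
t=9: X=(7, 1, -2), d=3 → -e2, X_10=(7, 0, -2)


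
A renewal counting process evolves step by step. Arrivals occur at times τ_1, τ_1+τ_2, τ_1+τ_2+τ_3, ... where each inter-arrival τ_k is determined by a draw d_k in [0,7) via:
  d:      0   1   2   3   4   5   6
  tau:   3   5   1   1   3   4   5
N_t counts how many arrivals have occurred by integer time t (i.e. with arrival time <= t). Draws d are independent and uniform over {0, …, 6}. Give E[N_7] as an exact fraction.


Inter-arrival values over d=0..6: [3, 5, 1, 1, 3, 4, 5]
Each d has probability 1/7, so the pmf of τ is: f(1) = 2/7, f(3) = 2/7, f(4) = 1/7, f(5) = 2/7
Renewal equation for m(n) = E[N_n]: condition on τ_1 = k (if k <= n, one arrival plus a fresh copy on the remaining n−k steps): m(n) = F(n) + Σ_{k<=n} f(k)·m(n−k), where F(n) = P(τ <= n) and m(0) = 0
m(1) = F(1) = 2/7
m(2) = F(2) + f(1)·m(1) = 2/7 + 2/7·2/7 = 18/49
m(3) = F(3) + f(1)·m(2) = 4/7 + 2/7·18/49 = 232/343
m(4) = F(4) + f(1)·m(3) + f(3)·m(1) = 5/7 + 2/7·232/343 + 2/7·2/7 = 2375/2401
m(5) = F(5) + f(1)·m(4) + f(3)·m(2) + f(4)·m(1) = 1 + 2/7·2375/2401 + 2/7·18/49 + 1/7·2/7 = 24007/16807
m(6) = F(6) + f(1)·m(5) + f(3)·m(3) + f(4)·m(2) + f(5)·m(1) = 1 + 2/7·24007/16807 + 2/7·232/343 + 1/7·18/49 + 2/7·2/7 = 204177/117649
m(7) = F(7) + f(1)·m(6) + f(3)·m(4) + f(4)·m(3) + f(5)·m(2) = 1 + 2/7·204177/117649 + 2/7·2375/2401 + 1/7·232/343 + 2/7·18/49 = 1630659/823543
E[N_7] = m(7) = 1630659/823543

1630659/823543


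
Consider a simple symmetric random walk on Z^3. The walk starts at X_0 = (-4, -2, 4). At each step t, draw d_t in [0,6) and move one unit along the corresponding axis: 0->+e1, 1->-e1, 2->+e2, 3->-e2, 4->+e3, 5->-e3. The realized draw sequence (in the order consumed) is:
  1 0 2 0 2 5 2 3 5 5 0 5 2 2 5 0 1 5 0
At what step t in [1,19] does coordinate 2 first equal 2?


t=0: X=(-4, -2, 4), d=1 → -e1, X_1=(-5, -2, 4)
t=1: X=(-5, -2, 4), d=0 → +e1, X_2=(-4, -2, 4)
t=2: X=(-4, -2, 4), d=2 → +e2, X_3=(-4, -1, 4)
t=3: X=(-4, -1, 4), d=0 → +e1, X_4=(-3, -1, 4)
t=4: X=(-3, -1, 4), d=2 → +e2, X_5=(-3, 0, 4)
t=5: X=(-3, 0, 4), d=5 → -e3, X_6=(-3, 0, 3)
t=6: X=(-3, 0, 3), d=2 → +e2, X_7=(-3, 1, 3)
t=7: X=(-3, 1, 3), d=3 → -e2, X_8=(-3, 0, 3)
t=8: X=(-3, 0, 3), d=5 → -e3, X_9=(-3, 0, 2)
t=9: X=(-3, 0, 2), d=5 → -e3, X_10=(-3, 0, 1)
t=10: X=(-3, 0, 1), d=0 → +e1, X_11=(-2, 0, 1)
t=11: X=(-2, 0, 1), d=5 → -e3, X_12=(-2, 0, 0)
t=12: X=(-2, 0, 0), d=2 → +e2, X_13=(-2, 1, 0)
t=13: X=(-2, 1, 0), d=2 → +e2, X_14=(-2, 2, 0)
t=14: X=(-2, 2, 0), d=5 → -e3, X_15=(-2, 2, -1)
t=15: X=(-2, 2, -1), d=0 → +e1, X_16=(-1, 2, -1)
t=16: X=(-1, 2, -1), d=1 → -e1, X_17=(-2, 2, -1)
t=17: X=(-2, 2, -1), d=5 → -e3, X_18=(-2, 2, -2)
t=18: X=(-2, 2, -2), d=0 → +e1, X_19=(-1, 2, -2)

14


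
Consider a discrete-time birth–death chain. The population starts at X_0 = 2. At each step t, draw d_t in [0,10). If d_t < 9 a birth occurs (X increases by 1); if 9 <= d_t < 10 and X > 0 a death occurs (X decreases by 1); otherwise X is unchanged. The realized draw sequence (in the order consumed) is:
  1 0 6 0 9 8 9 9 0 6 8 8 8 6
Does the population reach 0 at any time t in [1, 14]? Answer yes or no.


no

t=0: X=2, d=1 → birth, X_1=3
t=1: X=3, d=0 → birth, X_2=4
t=2: X=4, d=6 → birth, X_3=5
t=3: X=5, d=0 → birth, X_4=6
t=4: X=6, d=9 → death, X_5=5
t=5: X=5, d=8 → birth, X_6=6
t=6: X=6, d=9 → death, X_7=5
t=7: X=5, d=9 → death, X_8=4
t=8: X=4, d=0 → birth, X_9=5
t=9: X=5, d=6 → birth, X_10=6
t=10: X=6, d=8 → birth, X_11=7
t=11: X=7, d=8 → birth, X_12=8
t=12: X=8, d=8 → birth, X_13=9
t=13: X=9, d=6 → birth, X_14=10


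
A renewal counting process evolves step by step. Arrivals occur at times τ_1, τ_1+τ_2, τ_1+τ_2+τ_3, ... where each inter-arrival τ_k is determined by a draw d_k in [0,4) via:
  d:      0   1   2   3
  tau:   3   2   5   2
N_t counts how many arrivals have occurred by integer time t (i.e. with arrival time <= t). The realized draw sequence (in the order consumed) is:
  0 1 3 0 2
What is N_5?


draw d_1=0: τ_1=3, arrival time A_1=3
draw d_2=1: τ_2=2, arrival time A_2=5
draw d_3=3: τ_3=2, arrival time A_3=7
draw d_4=0: τ_4=3, arrival time A_4=10
draw d_5=2: τ_5=5, arrival time A_5=15
N_t over t=0..5: 0:0 1:0 2:0 3:1 4:1 5:2

2


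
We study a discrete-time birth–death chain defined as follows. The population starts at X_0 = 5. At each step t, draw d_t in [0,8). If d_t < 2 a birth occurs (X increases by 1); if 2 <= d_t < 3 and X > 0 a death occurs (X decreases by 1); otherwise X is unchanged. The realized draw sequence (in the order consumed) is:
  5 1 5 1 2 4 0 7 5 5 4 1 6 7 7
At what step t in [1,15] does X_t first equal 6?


2

t=0: X=5, d=5 → hold, X_1=5
t=1: X=5, d=1 → birth, X_2=6
t=2: X=6, d=5 → hold, X_3=6
t=3: X=6, d=1 → birth, X_4=7
t=4: X=7, d=2 → death, X_5=6
t=5: X=6, d=4 → hold, X_6=6
t=6: X=6, d=0 → birth, X_7=7
t=7: X=7, d=7 → hold, X_8=7
t=8: X=7, d=5 → hold, X_9=7
t=9: X=7, d=5 → hold, X_10=7
t=10: X=7, d=4 → hold, X_11=7
t=11: X=7, d=1 → birth, X_12=8
t=12: X=8, d=6 → hold, X_13=8
t=13: X=8, d=7 → hold, X_14=8
t=14: X=8, d=7 → hold, X_15=8


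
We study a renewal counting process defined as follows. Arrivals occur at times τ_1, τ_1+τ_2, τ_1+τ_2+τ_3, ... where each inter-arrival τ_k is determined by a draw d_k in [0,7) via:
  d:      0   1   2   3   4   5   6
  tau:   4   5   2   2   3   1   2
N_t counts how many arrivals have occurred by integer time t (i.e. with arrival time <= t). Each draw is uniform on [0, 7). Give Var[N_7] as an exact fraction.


468315954812/678223072849

Inter-arrival values over d=0..6: [4, 5, 2, 2, 3, 1, 2]
Each d has probability 1/7, so the pmf of τ is: f(1) = 1/7, f(2) = 3/7, f(3) = 1/7, f(4) = 1/7, f(5) = 1/7
Let p_n(j) = P(N_n = j), with p_0 = [1]. Condition on τ_1: p_n(0) = P(τ > n), and for j >= 1, p_n(j) = Σ_{k<=n} f(k)·p_{n−k}(j−1)
p_1 = [6/7, 1/7]  (j = 0..1)
p_2 = [3/7, 27/49, 1/49]  (j = 0..2)
p_3 = [2/7, 4/7, 48/343, 1/343]  (j = 0..3)
p_4 = [1/7, 24/49, 116/343, 69/2401, 1/2401]  (j = 0..4)
p_5 = [0, 23/49, 142/343, 267/2401, 90/16807, 1/16807]  (j = 0..5)
p_6 = [0, 2/7, 157/343, 545/2401, 481/16807, 111/117649, 1/117649]  (j = 0..6)
p_7 = [0, 6/49, 162/343, 754/2401, 1422/16807, 758/117649, 132/823543, 1/823543]  (j = 0..7)
E[N_7] = Σ j·p_7(j) = 1960673/823543;  E[N_7²] = Σ j²·p_7(j) = 5236587/823543
Var[N_7] = 5236587/823543 − (1960673/823543)² = 468315954812/678223072849


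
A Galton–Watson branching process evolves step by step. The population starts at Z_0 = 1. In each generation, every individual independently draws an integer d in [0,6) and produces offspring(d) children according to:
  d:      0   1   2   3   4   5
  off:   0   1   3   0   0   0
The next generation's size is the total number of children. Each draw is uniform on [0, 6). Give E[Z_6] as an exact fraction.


64/729

Outcome values over d=0..5: [0, 1, 3, 0, 0, 0]
Σy = 4, Σy² = 10, M = 6
μ = 4/6 = 2/3,  σ² = 10/6 − (2/3)² = 11/9
E[Z_0] = 1
E[Z_1] = 2/3·E[Z_0] = 2/3
E[Z_2] = 2/3·E[Z_1] = 4/9
E[Z_3] = 2/3·E[Z_2] = 8/27
E[Z_4] = 2/3·E[Z_3] = 16/81
E[Z_5] = 2/3·E[Z_4] = 32/243
E[Z_6] = 2/3·E[Z_5] = 64/729


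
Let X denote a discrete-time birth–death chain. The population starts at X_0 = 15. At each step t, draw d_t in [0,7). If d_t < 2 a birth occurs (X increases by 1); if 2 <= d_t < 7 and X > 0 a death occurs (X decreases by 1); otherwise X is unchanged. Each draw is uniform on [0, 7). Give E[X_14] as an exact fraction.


9

X can drop by at most 1 per step and X_0 = 15 > T = 14, so X_t >= 15 − t >= 1 > 0 for every t <= 14: the floor at 0 (the 'and X > 0' condition) never binds. Hence X_14 = X_0 + Σ_{t<14} Y_t with i.i.d. increments Y_t = y(d_t) ∈ {+1, −1, 0}.
Outcome values over d=0..6: [1, 1, -1, -1, -1, -1, -1]
Σy = -3, Σy² = 7, M = 7
μ = -3/7 = -3/7,  σ² = 7/7 − (-3/7)² = 40/49
E[X_14] = 15 + 14·(-3/7) = 9


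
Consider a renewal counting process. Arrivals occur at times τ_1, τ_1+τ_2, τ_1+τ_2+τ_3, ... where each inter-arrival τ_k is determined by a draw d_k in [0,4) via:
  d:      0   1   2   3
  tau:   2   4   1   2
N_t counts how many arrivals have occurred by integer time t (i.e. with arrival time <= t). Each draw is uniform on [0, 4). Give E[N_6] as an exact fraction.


10429/4096

Inter-arrival values over d=0..3: [2, 4, 1, 2]
Each d has probability 1/4, so the pmf of τ is: f(1) = 1/4, f(2) = 1/2, f(4) = 1/4
Renewal equation for m(n) = E[N_n]: condition on τ_1 = k (if k <= n, one arrival plus a fresh copy on the remaining n−k steps): m(n) = F(n) + Σ_{k<=n} f(k)·m(n−k), where F(n) = P(τ <= n) and m(0) = 0
m(1) = F(1) = 1/4
m(2) = F(2) + f(1)·m(1) = 3/4 + 1/4·1/4 = 13/16
m(3) = F(3) + f(1)·m(2) + f(2)·m(1) = 3/4 + 1/4·13/16 + 1/2·1/4 = 69/64
m(4) = F(4) + f(1)·m(3) + f(2)·m(2) = 1 + 1/4·69/64 + 1/2·13/16 = 429/256
m(5) = F(5) + f(1)·m(4) + f(2)·m(3) + f(4)·m(1) = 1 + 1/4·429/256 + 1/2·69/64 + 1/4·1/4 = 2069/1024
m(6) = F(6) + f(1)·m(5) + f(2)·m(4) + f(4)·m(2) = 1 + 1/4·2069/1024 + 1/2·429/256 + 1/4·13/16 = 10429/4096
E[N_6] = m(6) = 10429/4096


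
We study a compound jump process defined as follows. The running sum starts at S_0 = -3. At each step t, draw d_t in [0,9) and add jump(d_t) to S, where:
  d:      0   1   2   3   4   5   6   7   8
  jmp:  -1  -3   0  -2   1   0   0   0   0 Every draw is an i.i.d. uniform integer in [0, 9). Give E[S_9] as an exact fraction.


Outcome values over d=0..8: [-1, -3, 0, -2, 1, 0, 0, 0, 0]
Σy = -5, Σy² = 15, M = 9
μ = -5/9 = -5/9,  σ² = 15/9 − (-5/9)² = 110/81
E[S_9] = -3 + 9·(-5/9) = -8

-8


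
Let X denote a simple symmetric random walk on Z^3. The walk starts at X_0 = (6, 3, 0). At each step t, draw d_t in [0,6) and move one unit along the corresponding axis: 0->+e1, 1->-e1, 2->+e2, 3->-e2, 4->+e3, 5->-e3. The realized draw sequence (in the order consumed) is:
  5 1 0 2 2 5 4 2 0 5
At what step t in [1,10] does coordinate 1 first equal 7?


9

t=0: X=(6, 3, 0), d=5 → -e3, X_1=(6, 3, -1)
t=1: X=(6, 3, -1), d=1 → -e1, X_2=(5, 3, -1)
t=2: X=(5, 3, -1), d=0 → +e1, X_3=(6, 3, -1)
t=3: X=(6, 3, -1), d=2 → +e2, X_4=(6, 4, -1)
t=4: X=(6, 4, -1), d=2 → +e2, X_5=(6, 5, -1)
t=5: X=(6, 5, -1), d=5 → -e3, X_6=(6, 5, -2)
t=6: X=(6, 5, -2), d=4 → +e3, X_7=(6, 5, -1)
t=7: X=(6, 5, -1), d=2 → +e2, X_8=(6, 6, -1)
t=8: X=(6, 6, -1), d=0 → +e1, X_9=(7, 6, -1)
t=9: X=(7, 6, -1), d=5 → -e3, X_10=(7, 6, -2)


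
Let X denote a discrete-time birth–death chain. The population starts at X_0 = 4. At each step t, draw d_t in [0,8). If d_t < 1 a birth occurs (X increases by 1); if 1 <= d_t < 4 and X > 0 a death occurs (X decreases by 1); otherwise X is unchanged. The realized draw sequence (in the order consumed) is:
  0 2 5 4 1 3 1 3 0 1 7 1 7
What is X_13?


0

t=0: X=4, d=0 → birth, X_1=5
t=1: X=5, d=2 → death, X_2=4
t=2: X=4, d=5 → hold, X_3=4
t=3: X=4, d=4 → hold, X_4=4
t=4: X=4, d=1 → death, X_5=3
t=5: X=3, d=3 → death, X_6=2
t=6: X=2, d=1 → death, X_7=1
t=7: X=1, d=3 → death, X_8=0
t=8: X=0, d=0 → birth, X_9=1
t=9: X=1, d=1 → death, X_10=0
t=10: X=0, d=7 → hold, X_11=0
t=11: X=0, d=1 → hold, X_12=0
t=12: X=0, d=7 → hold, X_13=0


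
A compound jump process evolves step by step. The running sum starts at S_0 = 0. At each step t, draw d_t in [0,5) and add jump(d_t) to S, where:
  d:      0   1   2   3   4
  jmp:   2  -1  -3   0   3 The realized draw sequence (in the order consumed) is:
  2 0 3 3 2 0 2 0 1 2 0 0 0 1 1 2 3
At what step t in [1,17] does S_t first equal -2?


6

t=0: S=0, d=2, jump=-3, S_1=-3
t=1: S=-3, d=0, jump=2, S_2=-1
t=2: S=-1, d=3, jump=0, S_3=-1
t=3: S=-1, d=3, jump=0, S_4=-1
t=4: S=-1, d=2, jump=-3, S_5=-4
t=5: S=-4, d=0, jump=2, S_6=-2
t=6: S=-2, d=2, jump=-3, S_7=-5
t=7: S=-5, d=0, jump=2, S_8=-3
t=8: S=-3, d=1, jump=-1, S_9=-4
t=9: S=-4, d=2, jump=-3, S_10=-7
t=10: S=-7, d=0, jump=2, S_11=-5
t=11: S=-5, d=0, jump=2, S_12=-3
t=12: S=-3, d=0, jump=2, S_13=-1
t=13: S=-1, d=1, jump=-1, S_14=-2
t=14: S=-2, d=1, jump=-1, S_15=-3
t=15: S=-3, d=2, jump=-3, S_16=-6
t=16: S=-6, d=3, jump=0, S_17=-6


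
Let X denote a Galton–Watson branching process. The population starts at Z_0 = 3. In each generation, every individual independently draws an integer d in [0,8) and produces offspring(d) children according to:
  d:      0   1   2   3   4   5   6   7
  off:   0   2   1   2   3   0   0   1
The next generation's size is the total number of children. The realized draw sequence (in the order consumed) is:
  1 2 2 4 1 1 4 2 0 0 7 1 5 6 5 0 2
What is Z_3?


5

gen 0: Z_0=3, draws=[1, 2, 2], offspring=[2, 1, 1], Z_1=4
gen 1: Z_1=4, draws=[4, 1, 1, 4], offspring=[3, 2, 2, 3], Z_2=10
gen 2: Z_2=10, draws=[2, 0, 0, 7, 1, 5, 6, 5, 0, 2], offspring=[1, 0, 0, 1, 2, 0, 0, 0, 0, 1], Z_3=5


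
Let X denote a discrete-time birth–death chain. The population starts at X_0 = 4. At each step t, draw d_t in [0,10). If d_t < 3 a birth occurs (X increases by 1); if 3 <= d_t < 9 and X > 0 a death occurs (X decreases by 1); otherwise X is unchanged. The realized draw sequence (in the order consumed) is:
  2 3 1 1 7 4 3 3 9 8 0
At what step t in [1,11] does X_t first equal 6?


t=0: X=4, d=2 → birth, X_1=5
t=1: X=5, d=3 → death, X_2=4
t=2: X=4, d=1 → birth, X_3=5
t=3: X=5, d=1 → birth, X_4=6
t=4: X=6, d=7 → death, X_5=5
t=5: X=5, d=4 → death, X_6=4
t=6: X=4, d=3 → death, X_7=3
t=7: X=3, d=3 → death, X_8=2
t=8: X=2, d=9 → hold, X_9=2
t=9: X=2, d=8 → death, X_10=1
t=10: X=1, d=0 → birth, X_11=2

4


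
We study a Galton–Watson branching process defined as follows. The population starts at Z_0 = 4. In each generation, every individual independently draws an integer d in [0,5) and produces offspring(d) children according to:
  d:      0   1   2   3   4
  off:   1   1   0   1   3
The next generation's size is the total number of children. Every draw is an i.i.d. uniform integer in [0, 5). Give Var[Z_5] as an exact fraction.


578658816/9765625

Outcome values over d=0..4: [1, 1, 0, 1, 3]
Σy = 6, Σy² = 12, M = 5
μ = 6/5 = 6/5,  σ² = 12/5 − (6/5)² = 24/25
V_0 = 0, E_0 = 4
V_1 = 24/25·E_0 + (6/5)²·V_0 = 96/25;  E_1 = 24/5
V_2 = 24/25·E_1 + (6/5)²·V_1 = 6336/625;  E_2 = 144/25
V_3 = 24/25·E_2 + (6/5)²·V_2 = 314496/15625;  E_3 = 864/125
V_4 = 24/25·E_3 + (6/5)²·V_3 = 13913856/390625;  E_4 = 5184/625
V_5 = 24/25·E_4 + (6/5)²·V_4 = 578658816/9765625;  E_5 = 31104/3125


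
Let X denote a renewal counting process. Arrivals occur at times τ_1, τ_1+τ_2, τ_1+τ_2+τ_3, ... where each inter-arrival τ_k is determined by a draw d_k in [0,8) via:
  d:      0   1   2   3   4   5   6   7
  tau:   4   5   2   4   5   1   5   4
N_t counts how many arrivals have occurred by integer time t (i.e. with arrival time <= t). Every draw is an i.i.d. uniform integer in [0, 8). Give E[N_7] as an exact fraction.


3209785/2097152

Inter-arrival values over d=0..7: [4, 5, 2, 4, 5, 1, 5, 4]
Each d has probability 1/8, so the pmf of τ is: f(1) = 1/8, f(2) = 1/8, f(4) = 3/8, f(5) = 3/8
Renewal equation for m(n) = E[N_n]: condition on τ_1 = k (if k <= n, one arrival plus a fresh copy on the remaining n−k steps): m(n) = F(n) + Σ_{k<=n} f(k)·m(n−k), where F(n) = P(τ <= n) and m(0) = 0
m(1) = F(1) = 1/8
m(2) = F(2) + f(1)·m(1) = 1/4 + 1/8·1/8 = 17/64
m(3) = F(3) + f(1)·m(2) + f(2)·m(1) = 1/4 + 1/8·17/64 + 1/8·1/8 = 153/512
m(4) = F(4) + f(1)·m(3) + f(2)·m(2) = 5/8 + 1/8·153/512 + 1/8·17/64 = 2849/4096
m(5) = F(5) + f(1)·m(4) + f(2)·m(3) + f(4)·m(1) = 1 + 1/8·2849/4096 + 1/8·153/512 + 3/8·1/8 = 38377/32768
m(6) = F(6) + f(1)·m(5) + f(2)·m(4) + f(4)·m(2) + f(5)·m(1) = 1 + 1/8·38377/32768 + 1/8·2849/4096 + 3/8·17/64 + 3/8·1/8 = 361713/262144
m(7) = F(7) + f(1)·m(6) + f(2)·m(5) + f(4)·m(3) + f(5)·m(2) = 1 + 1/8·361713/262144 + 1/8·38377/32768 + 3/8·153/512 + 3/8·17/64 = 3209785/2097152
E[N_7] = m(7) = 3209785/2097152


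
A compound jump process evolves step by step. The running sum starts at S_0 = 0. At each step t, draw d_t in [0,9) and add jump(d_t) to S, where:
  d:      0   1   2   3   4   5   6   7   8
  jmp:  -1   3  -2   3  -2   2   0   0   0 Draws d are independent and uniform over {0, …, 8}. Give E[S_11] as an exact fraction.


Outcome values over d=0..8: [-1, 3, -2, 3, -2, 2, 0, 0, 0]
Σy = 3, Σy² = 31, M = 9
μ = 3/9 = 1/3,  σ² = 31/9 − (1/3)² = 10/3
E[S_11] = 0 + 11·(1/3) = 11/3

11/3


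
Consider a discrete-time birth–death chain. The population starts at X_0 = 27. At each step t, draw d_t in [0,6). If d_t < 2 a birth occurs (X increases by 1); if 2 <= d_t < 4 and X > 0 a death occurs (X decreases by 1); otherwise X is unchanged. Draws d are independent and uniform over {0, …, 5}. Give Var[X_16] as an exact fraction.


32/3

X can drop by at most 1 per step and X_0 = 27 > T = 16, so X_t >= 27 − t >= 11 > 0 for every t <= 16: the floor at 0 (the 'and X > 0' condition) never binds. Hence X_16 = X_0 + Σ_{t<16} Y_t with i.i.d. increments Y_t = y(d_t) ∈ {+1, −1, 0}.
Outcome values over d=0..5: [1, 1, -1, -1, 0, 0]
Σy = 0, Σy² = 4, M = 6
μ = 0/6 = 0,  σ² = 4/6 − (0)² = 2/3
Independent increments: Var[X_16] = 16·σ² = 16·(2/3) = 32/3


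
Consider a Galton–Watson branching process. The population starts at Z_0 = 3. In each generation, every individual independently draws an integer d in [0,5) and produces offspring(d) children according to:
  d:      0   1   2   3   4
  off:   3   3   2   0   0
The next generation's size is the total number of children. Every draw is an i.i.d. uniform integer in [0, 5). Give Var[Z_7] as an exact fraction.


Outcome values over d=0..4: [3, 3, 2, 0, 0]
Σy = 8, Σy² = 22, M = 5
μ = 8/5 = 8/5,  σ² = 22/5 − (8/5)² = 46/25
V_0 = 0, E_0 = 3
V_1 = 46/25·E_0 + (8/5)²·V_0 = 138/25;  E_1 = 24/5
V_2 = 46/25·E_1 + (8/5)²·V_1 = 14352/625;  E_2 = 192/25
V_3 = 46/25·E_2 + (8/5)²·V_2 = 1139328/15625;  E_3 = 1536/125
V_4 = 46/25·E_3 + (8/5)²·V_3 = 81748992/390625;  E_4 = 12288/625
V_5 = 46/25·E_4 + (8/5)²·V_4 = 5585215488/9765625;  E_5 = 98304/3125
V_6 = 46/25·E_5 + (8/5)²·V_5 = 371584991232/244140625;  E_6 = 786432/15625
V_7 = 46/25·E_6 + (8/5)²·V_6 = 24346687438848/6103515625;  E_7 = 6291456/78125

24346687438848/6103515625


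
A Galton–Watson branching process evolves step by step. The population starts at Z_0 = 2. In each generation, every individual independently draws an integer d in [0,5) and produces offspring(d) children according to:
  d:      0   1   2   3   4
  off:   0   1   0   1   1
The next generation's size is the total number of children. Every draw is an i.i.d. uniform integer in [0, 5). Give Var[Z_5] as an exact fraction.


Outcome values over d=0..4: [0, 1, 0, 1, 1]
Σy = 3, Σy² = 3, M = 5
μ = 3/5 = 3/5,  σ² = 3/5 − (3/5)² = 6/25
V_0 = 0, E_0 = 2
V_1 = 6/25·E_0 + (3/5)²·V_0 = 12/25;  E_1 = 6/5
V_2 = 6/25·E_1 + (3/5)²·V_1 = 288/625;  E_2 = 18/25
V_3 = 6/25·E_2 + (3/5)²·V_2 = 5292/15625;  E_3 = 54/125
V_4 = 6/25·E_3 + (3/5)²·V_3 = 88128/390625;  E_4 = 162/625
V_5 = 6/25·E_4 + (3/5)²·V_4 = 1400652/9765625;  E_5 = 486/3125

1400652/9765625


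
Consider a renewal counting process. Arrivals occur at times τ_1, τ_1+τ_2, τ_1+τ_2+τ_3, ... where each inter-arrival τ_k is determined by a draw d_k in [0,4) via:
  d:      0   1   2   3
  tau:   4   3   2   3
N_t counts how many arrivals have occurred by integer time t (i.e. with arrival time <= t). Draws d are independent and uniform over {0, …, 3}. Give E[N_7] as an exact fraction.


131/64

Inter-arrival values over d=0..3: [4, 3, 2, 3]
Each d has probability 1/4, so the pmf of τ is: f(2) = 1/4, f(3) = 1/2, f(4) = 1/4
Renewal equation for m(n) = E[N_n]: condition on τ_1 = k (if k <= n, one arrival plus a fresh copy on the remaining n−k steps): m(n) = F(n) + Σ_{k<=n} f(k)·m(n−k), where F(n) = P(τ <= n) and m(0) = 0
m(1) = F(1) = 0
m(2) = F(2) = 1/4
m(3) = F(3) = 3/4
m(4) = F(4) + f(2)·m(2) = 1 + 1/4·1/4 = 17/16
m(5) = F(5) + f(2)·m(3) + f(3)·m(2) = 1 + 1/4·3/4 + 1/2·1/4 = 21/16
m(6) = F(6) + f(2)·m(4) + f(3)·m(3) + f(4)·m(2) = 1 + 1/4·17/16 + 1/2·3/4 + 1/4·1/4 = 109/64
m(7) = F(7) + f(2)·m(5) + f(3)·m(4) + f(4)·m(3) = 1 + 1/4·21/16 + 1/2·17/16 + 1/4·3/4 = 131/64
E[N_7] = m(7) = 131/64


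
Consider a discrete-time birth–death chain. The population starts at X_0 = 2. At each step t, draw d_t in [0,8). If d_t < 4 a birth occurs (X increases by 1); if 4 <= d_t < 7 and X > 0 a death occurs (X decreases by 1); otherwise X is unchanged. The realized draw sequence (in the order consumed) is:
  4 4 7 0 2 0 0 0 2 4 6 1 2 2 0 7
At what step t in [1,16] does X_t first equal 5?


8

t=0: X=2, d=4 → death, X_1=1
t=1: X=1, d=4 → death, X_2=0
t=2: X=0, d=7 → hold, X_3=0
t=3: X=0, d=0 → birth, X_4=1
t=4: X=1, d=2 → birth, X_5=2
t=5: X=2, d=0 → birth, X_6=3
t=6: X=3, d=0 → birth, X_7=4
t=7: X=4, d=0 → birth, X_8=5
t=8: X=5, d=2 → birth, X_9=6
t=9: X=6, d=4 → death, X_10=5
t=10: X=5, d=6 → death, X_11=4
t=11: X=4, d=1 → birth, X_12=5
t=12: X=5, d=2 → birth, X_13=6
t=13: X=6, d=2 → birth, X_14=7
t=14: X=7, d=0 → birth, X_15=8
t=15: X=8, d=7 → hold, X_16=8


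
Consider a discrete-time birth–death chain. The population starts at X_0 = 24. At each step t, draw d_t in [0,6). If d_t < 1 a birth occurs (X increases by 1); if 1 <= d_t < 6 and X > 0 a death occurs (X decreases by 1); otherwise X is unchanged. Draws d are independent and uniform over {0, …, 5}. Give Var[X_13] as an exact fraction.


65/9

X can drop by at most 1 per step and X_0 = 24 > T = 13, so X_t >= 24 − t >= 11 > 0 for every t <= 13: the floor at 0 (the 'and X > 0' condition) never binds. Hence X_13 = X_0 + Σ_{t<13} Y_t with i.i.d. increments Y_t = y(d_t) ∈ {+1, −1, 0}.
Outcome values over d=0..5: [1, -1, -1, -1, -1, -1]
Σy = -4, Σy² = 6, M = 6
μ = -4/6 = -2/3,  σ² = 6/6 − (-2/3)² = 5/9
Independent increments: Var[X_13] = 13·σ² = 13·(5/9) = 65/9


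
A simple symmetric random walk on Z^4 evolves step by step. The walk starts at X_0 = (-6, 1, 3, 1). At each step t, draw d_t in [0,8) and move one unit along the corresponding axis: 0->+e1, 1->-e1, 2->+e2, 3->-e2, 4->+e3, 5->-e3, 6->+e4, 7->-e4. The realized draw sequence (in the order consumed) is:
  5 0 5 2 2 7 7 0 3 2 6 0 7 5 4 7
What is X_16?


t=0: X=(-6, 1, 3, 1), d=5 → -e3, X_1=(-6, 1, 2, 1)
t=1: X=(-6, 1, 2, 1), d=0 → +e1, X_2=(-5, 1, 2, 1)
t=2: X=(-5, 1, 2, 1), d=5 → -e3, X_3=(-5, 1, 1, 1)
t=3: X=(-5, 1, 1, 1), d=2 → +e2, X_4=(-5, 2, 1, 1)
t=4: X=(-5, 2, 1, 1), d=2 → +e2, X_5=(-5, 3, 1, 1)
t=5: X=(-5, 3, 1, 1), d=7 → -e4, X_6=(-5, 3, 1, 0)
t=6: X=(-5, 3, 1, 0), d=7 → -e4, X_7=(-5, 3, 1, -1)
t=7: X=(-5, 3, 1, -1), d=0 → +e1, X_8=(-4, 3, 1, -1)
t=8: X=(-4, 3, 1, -1), d=3 → -e2, X_9=(-4, 2, 1, -1)
t=9: X=(-4, 2, 1, -1), d=2 → +e2, X_10=(-4, 3, 1, -1)
t=10: X=(-4, 3, 1, -1), d=6 → +e4, X_11=(-4, 3, 1, 0)
t=11: X=(-4, 3, 1, 0), d=0 → +e1, X_12=(-3, 3, 1, 0)
t=12: X=(-3, 3, 1, 0), d=7 → -e4, X_13=(-3, 3, 1, -1)
t=13: X=(-3, 3, 1, -1), d=5 → -e3, X_14=(-3, 3, 0, -1)
t=14: X=(-3, 3, 0, -1), d=4 → +e3, X_15=(-3, 3, 1, -1)
t=15: X=(-3, 3, 1, -1), d=7 → -e4, X_16=(-3, 3, 1, -2)

(-3, 3, 1, -2)


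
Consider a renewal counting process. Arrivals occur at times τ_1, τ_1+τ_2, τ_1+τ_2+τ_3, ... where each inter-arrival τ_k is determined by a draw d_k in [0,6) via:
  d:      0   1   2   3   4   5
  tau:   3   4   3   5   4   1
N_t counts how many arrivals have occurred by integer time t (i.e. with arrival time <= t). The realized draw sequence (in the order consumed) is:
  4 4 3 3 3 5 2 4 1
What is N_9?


draw d_1=4: τ_1=4, arrival time A_1=4
draw d_2=4: τ_2=4, arrival time A_2=8
draw d_3=3: τ_3=5, arrival time A_3=13
draw d_4=3: τ_4=5, arrival time A_4=18
draw d_5=3: τ_5=5, arrival time A_5=23
draw d_6=5: τ_6=1, arrival time A_6=24
draw d_7=2: τ_7=3, arrival time A_7=27
draw d_8=4: τ_8=4, arrival time A_8=31
draw d_9=1: τ_9=4, arrival time A_9=35
N_t over t=0..9: 0:0 1:0 2:0 3:0 4:1 5:1 6:1 7:1 8:2 9:2

2


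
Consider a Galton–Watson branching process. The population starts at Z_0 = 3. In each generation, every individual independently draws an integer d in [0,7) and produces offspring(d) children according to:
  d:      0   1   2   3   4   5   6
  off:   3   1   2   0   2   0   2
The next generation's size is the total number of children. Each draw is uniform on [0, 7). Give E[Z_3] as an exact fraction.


Outcome values over d=0..6: [3, 1, 2, 0, 2, 0, 2]
Σy = 10, Σy² = 22, M = 7
μ = 10/7 = 10/7,  σ² = 22/7 − (10/7)² = 54/49
E[Z_0] = 3
E[Z_1] = 10/7·E[Z_0] = 30/7
E[Z_2] = 10/7·E[Z_1] = 300/49
E[Z_3] = 10/7·E[Z_2] = 3000/343

3000/343


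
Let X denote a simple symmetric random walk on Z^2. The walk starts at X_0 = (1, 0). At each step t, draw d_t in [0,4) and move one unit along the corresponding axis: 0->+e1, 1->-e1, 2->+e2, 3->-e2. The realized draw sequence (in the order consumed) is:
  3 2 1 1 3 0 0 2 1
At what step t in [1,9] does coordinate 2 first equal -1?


t=0: X=(1, 0), d=3 → -e2, X_1=(1, -1)
t=1: X=(1, -1), d=2 → +e2, X_2=(1, 0)
t=2: X=(1, 0), d=1 → -e1, X_3=(0, 0)
t=3: X=(0, 0), d=1 → -e1, X_4=(-1, 0)
t=4: X=(-1, 0), d=3 → -e2, X_5=(-1, -1)
t=5: X=(-1, -1), d=0 → +e1, X_6=(0, -1)
t=6: X=(0, -1), d=0 → +e1, X_7=(1, -1)
t=7: X=(1, -1), d=2 → +e2, X_8=(1, 0)
t=8: X=(1, 0), d=1 → -e1, X_9=(0, 0)

1


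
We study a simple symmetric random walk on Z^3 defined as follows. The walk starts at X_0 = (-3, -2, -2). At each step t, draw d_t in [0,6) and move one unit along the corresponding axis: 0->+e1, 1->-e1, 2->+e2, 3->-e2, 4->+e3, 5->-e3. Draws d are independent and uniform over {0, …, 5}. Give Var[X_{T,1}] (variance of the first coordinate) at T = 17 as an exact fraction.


17/3

Outcome values over d=0..5: [1, -1, 0, 0, 0, 0]
Σy = 0, Σy² = 2, M = 6
μ = 0/6 = 0,  σ² = 2/6 − (0)² = 1/3
Independent increments: Var[X_17] = 17·σ² = 17·(1/3) = 17/3


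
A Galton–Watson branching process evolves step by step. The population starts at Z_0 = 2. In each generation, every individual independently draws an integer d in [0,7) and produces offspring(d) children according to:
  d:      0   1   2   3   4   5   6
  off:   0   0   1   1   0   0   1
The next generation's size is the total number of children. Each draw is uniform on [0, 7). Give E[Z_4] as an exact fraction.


Outcome values over d=0..6: [0, 0, 1, 1, 0, 0, 1]
Σy = 3, Σy² = 3, M = 7
μ = 3/7 = 3/7,  σ² = 3/7 − (3/7)² = 12/49
E[Z_0] = 2
E[Z_1] = 3/7·E[Z_0] = 6/7
E[Z_2] = 3/7·E[Z_1] = 18/49
E[Z_3] = 3/7·E[Z_2] = 54/343
E[Z_4] = 3/7·E[Z_3] = 162/2401

162/2401


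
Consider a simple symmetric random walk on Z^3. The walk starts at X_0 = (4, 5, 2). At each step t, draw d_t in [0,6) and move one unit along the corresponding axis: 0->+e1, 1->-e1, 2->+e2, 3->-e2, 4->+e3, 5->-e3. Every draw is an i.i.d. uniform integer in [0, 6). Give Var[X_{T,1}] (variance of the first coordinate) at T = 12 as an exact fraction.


Outcome values over d=0..5: [1, -1, 0, 0, 0, 0]
Σy = 0, Σy² = 2, M = 6
μ = 0/6 = 0,  σ² = 2/6 − (0)² = 1/3
Independent increments: Var[X_12] = 12·σ² = 12·(1/3) = 4

4


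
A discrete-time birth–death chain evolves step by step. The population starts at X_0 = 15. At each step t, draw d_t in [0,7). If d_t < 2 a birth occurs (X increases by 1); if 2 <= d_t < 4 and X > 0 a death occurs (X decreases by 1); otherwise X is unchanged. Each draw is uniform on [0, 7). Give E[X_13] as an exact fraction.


X can drop by at most 1 per step and X_0 = 15 > T = 13, so X_t >= 15 − t >= 2 > 0 for every t <= 13: the floor at 0 (the 'and X > 0' condition) never binds. Hence X_13 = X_0 + Σ_{t<13} Y_t with i.i.d. increments Y_t = y(d_t) ∈ {+1, −1, 0}.
Outcome values over d=0..6: [1, 1, -1, -1, 0, 0, 0]
Σy = 0, Σy² = 4, M = 7
μ = 0/7 = 0,  σ² = 4/7 − (0)² = 4/7
E[X_13] = 15 + 13·(0) = 15

15


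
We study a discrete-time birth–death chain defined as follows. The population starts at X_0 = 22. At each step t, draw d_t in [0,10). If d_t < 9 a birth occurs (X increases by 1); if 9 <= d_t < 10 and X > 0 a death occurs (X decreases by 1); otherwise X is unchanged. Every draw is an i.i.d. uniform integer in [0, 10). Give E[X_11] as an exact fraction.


154/5

X can drop by at most 1 per step and X_0 = 22 > T = 11, so X_t >= 22 − t >= 11 > 0 for every t <= 11: the floor at 0 (the 'and X > 0' condition) never binds. Hence X_11 = X_0 + Σ_{t<11} Y_t with i.i.d. increments Y_t = y(d_t) ∈ {+1, −1, 0}.
Outcome values over d=0..9: [1, 1, 1, 1, 1, 1, 1, 1, 1, -1]
Σy = 8, Σy² = 10, M = 10
μ = 8/10 = 4/5,  σ² = 10/10 − (4/5)² = 9/25
E[X_11] = 22 + 11·(4/5) = 154/5


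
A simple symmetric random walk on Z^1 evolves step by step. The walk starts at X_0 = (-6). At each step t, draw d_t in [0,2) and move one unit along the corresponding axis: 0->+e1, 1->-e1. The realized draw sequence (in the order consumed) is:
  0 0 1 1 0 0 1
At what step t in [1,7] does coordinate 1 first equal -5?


1

t=0: X=(-6), d=0 → +e1, X_1=(-5)
t=1: X=(-5), d=0 → +e1, X_2=(-4)
t=2: X=(-4), d=1 → -e1, X_3=(-5)
t=3: X=(-5), d=1 → -e1, X_4=(-6)
t=4: X=(-6), d=0 → +e1, X_5=(-5)
t=5: X=(-5), d=0 → +e1, X_6=(-4)
t=6: X=(-4), d=1 → -e1, X_7=(-5)


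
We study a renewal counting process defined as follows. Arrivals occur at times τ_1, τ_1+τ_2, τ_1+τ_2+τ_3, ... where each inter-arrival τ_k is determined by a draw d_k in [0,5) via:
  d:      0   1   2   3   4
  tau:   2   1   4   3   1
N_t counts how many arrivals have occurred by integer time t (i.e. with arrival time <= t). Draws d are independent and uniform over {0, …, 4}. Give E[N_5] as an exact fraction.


Inter-arrival values over d=0..4: [2, 1, 4, 3, 1]
Each d has probability 1/5, so the pmf of τ is: f(1) = 2/5, f(2) = 1/5, f(3) = 1/5, f(4) = 1/5
Renewal equation for m(n) = E[N_n]: condition on τ_1 = k (if k <= n, one arrival plus a fresh copy on the remaining n−k steps): m(n) = F(n) + Σ_{k<=n} f(k)·m(n−k), where F(n) = P(τ <= n) and m(0) = 0
m(1) = F(1) = 2/5
m(2) = F(2) + f(1)·m(1) = 3/5 + 2/5·2/5 = 19/25
m(3) = F(3) + f(1)·m(2) + f(2)·m(1) = 4/5 + 2/5·19/25 + 1/5·2/5 = 148/125
m(4) = F(4) + f(1)·m(3) + f(2)·m(2) + f(3)·m(1) = 1 + 2/5·148/125 + 1/5·19/25 + 1/5·2/5 = 1066/625
m(5) = F(5) + f(1)·m(4) + f(2)·m(3) + f(3)·m(2) + f(4)·m(1) = 1 + 2/5·1066/625 + 1/5·148/125 + 1/5·19/25 + 1/5·2/5 = 6722/3125
E[N_5] = m(5) = 6722/3125

6722/3125


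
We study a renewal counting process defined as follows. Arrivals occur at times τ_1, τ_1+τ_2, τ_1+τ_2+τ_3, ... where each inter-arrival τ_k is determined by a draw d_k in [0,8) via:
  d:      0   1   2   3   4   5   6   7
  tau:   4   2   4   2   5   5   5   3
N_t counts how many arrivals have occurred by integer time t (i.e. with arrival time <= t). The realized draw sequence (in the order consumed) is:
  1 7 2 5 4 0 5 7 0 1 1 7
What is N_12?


draw d_1=1: τ_1=2, arrival time A_1=2
draw d_2=7: τ_2=3, arrival time A_2=5
draw d_3=2: τ_3=4, arrival time A_3=9
draw d_4=5: τ_4=5, arrival time A_4=14
draw d_5=4: τ_5=5, arrival time A_5=19
draw d_6=0: τ_6=4, arrival time A_6=23
draw d_7=5: τ_7=5, arrival time A_7=28
draw d_8=7: τ_8=3, arrival time A_8=31
draw d_9=0: τ_9=4, arrival time A_9=35
draw d_10=1: τ_10=2, arrival time A_10=37
draw d_11=1: τ_11=2, arrival time A_11=39
draw d_12=7: τ_12=3, arrival time A_12=42
N_t over t=0..12: 0:0 1:0 2:1 3:1 4:1 5:2 6:2 7:2 8:2 9:3 10:3 11:3 12:3

3


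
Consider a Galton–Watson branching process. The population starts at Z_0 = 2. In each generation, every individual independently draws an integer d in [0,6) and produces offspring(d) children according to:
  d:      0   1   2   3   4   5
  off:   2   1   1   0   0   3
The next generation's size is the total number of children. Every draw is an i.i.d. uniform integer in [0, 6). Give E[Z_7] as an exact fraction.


Outcome values over d=0..5: [2, 1, 1, 0, 0, 3]
Σy = 7, Σy² = 15, M = 6
μ = 7/6 = 7/6,  σ² = 15/6 − (7/6)² = 41/36
E[Z_0] = 2
E[Z_1] = 7/6·E[Z_0] = 7/3
E[Z_2] = 7/6·E[Z_1] = 49/18
E[Z_3] = 7/6·E[Z_2] = 343/108
E[Z_4] = 7/6·E[Z_3] = 2401/648
E[Z_5] = 7/6·E[Z_4] = 16807/3888
E[Z_6] = 7/6·E[Z_5] = 117649/23328
E[Z_7] = 7/6·E[Z_6] = 823543/139968

823543/139968
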